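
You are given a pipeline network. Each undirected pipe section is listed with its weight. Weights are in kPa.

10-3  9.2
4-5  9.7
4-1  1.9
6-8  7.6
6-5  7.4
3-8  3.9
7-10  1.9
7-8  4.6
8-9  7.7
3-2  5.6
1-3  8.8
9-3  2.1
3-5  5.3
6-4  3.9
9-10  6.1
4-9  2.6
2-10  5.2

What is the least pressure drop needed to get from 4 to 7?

Candidate routes:
4–9–3–8–7: 2.6+2.1+3.9+4.6 = 13.2
4–9–10–7: 2.6+6.1+1.9 = 10.6
The minimum is 10.6 kPa via 4–9–10–7.

10.6 kPa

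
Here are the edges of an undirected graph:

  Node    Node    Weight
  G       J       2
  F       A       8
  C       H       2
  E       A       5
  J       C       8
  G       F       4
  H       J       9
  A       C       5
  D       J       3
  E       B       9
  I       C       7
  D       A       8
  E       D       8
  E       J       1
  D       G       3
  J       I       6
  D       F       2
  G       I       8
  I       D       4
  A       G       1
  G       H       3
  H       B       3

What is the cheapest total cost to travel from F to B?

10

Running Dijkstra from F:
F: 0
D: 2  (via F)
G: 4  (via F)
A: 5  (via G)
J: 5  (via D)
E: 6  (via J)
I: 6  (via D)
H: 7  (via G)
C: 9  (via H)
B: 10  (via H)
Shortest route: F → G → H → B = 10.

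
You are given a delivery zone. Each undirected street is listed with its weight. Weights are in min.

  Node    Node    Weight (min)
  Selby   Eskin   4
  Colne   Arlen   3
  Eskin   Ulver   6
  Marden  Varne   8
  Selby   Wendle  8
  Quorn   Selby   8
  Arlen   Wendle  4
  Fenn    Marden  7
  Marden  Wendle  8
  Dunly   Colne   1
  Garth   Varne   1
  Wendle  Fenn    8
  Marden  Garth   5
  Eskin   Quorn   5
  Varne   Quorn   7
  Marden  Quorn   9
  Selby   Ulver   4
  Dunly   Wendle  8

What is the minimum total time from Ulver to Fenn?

20 min

Running Dijkstra from Ulver:
Ulver: 0
Selby: 4  (via Ulver)
Eskin: 6  (via Ulver)
Quorn: 11  (via Eskin)
Wendle: 12  (via Selby)
Arlen: 16  (via Wendle)
Varne: 18  (via Quorn)
Garth: 19  (via Varne)
Colne: 19  (via Arlen)
Fenn: 20  (via Wendle)
Shortest route: Ulver → Selby → Wendle → Fenn = 20 min.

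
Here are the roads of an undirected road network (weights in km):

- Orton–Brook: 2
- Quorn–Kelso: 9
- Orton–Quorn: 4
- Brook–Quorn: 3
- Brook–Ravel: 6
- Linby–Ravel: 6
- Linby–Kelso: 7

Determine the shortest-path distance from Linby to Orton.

Shortest distances from Linby:
Linby: 0
Ravel: 6  (via Linby)
Kelso: 7  (via Linby)
Brook: 12  (via Ravel)
Orton: 14  (via Brook)
Shortest route: Linby → Ravel → Brook → Orton = 14 km.

14 km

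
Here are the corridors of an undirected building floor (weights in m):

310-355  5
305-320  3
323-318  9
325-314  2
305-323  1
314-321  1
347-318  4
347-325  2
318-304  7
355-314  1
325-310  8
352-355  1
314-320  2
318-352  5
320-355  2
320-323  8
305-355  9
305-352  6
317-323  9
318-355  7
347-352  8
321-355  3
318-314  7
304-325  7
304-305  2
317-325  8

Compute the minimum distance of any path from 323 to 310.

11 m

Running Dijkstra from 323:
323: 0
305: 1  (via 323)
304: 3  (via 305)
320: 4  (via 305)
355: 6  (via 320)
314: 6  (via 320)
352: 7  (via 305)
321: 7  (via 314)
325: 8  (via 314)
317: 9  (via 323)
318: 9  (via 323)
347: 10  (via 325)
310: 11  (via 355)
Shortest route: 323–305–320–355–310 = 11 m.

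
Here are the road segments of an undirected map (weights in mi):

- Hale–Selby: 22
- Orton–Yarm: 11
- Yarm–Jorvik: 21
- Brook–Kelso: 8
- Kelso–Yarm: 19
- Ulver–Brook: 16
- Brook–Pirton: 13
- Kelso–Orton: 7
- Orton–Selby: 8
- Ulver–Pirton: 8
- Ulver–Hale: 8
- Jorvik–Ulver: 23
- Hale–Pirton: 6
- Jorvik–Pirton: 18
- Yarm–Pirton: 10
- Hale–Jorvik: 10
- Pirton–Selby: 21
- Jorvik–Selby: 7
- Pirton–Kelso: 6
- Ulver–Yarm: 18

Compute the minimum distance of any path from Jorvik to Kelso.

Candidate routes:
Jorvik - Pirton - Kelso: 18+6 = 24
Jorvik - Hale - Ulver - Pirton - Kelso: 10+8+8+6 = 32
Jorvik - Selby - Orton - Kelso: 7+8+7 = 22
Cheapest is Jorvik - Selby - Orton - Kelso at 22 mi.

22 mi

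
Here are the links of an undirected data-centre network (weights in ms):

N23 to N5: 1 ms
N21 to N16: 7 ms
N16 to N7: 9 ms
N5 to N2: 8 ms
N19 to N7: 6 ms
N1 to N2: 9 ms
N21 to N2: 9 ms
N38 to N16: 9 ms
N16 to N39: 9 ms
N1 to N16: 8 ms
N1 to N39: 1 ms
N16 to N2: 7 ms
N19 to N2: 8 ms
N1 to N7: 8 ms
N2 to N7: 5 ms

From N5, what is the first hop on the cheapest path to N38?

Enumerating some paths:
N5 - N2 - N7 - N16 - N38: 8+5+9+9 = 31
N5 - N2 - N21 - N16 - N38: 8+9+7+9 = 33
N5 - N2 - N16 - N38: 8+7+9 = 24
Cheapest is N5 - N2 - N16 - N38 at 24 ms.
So from N5 the first move is to N2.

N2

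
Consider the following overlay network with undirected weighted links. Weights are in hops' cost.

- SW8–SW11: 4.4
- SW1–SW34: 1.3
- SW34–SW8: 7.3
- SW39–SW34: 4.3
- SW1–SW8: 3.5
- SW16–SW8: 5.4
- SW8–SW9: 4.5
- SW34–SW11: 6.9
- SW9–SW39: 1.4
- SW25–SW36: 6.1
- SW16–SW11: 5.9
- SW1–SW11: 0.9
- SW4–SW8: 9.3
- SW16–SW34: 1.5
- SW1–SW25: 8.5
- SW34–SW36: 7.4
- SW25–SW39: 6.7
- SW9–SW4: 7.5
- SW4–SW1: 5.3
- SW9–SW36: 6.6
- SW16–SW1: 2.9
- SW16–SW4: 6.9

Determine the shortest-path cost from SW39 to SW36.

8 hops' cost

Running Dijkstra from SW39:
SW39: 0
SW9: 1.4  (via SW39)
SW34: 4.3  (via SW39)
SW1: 5.6  (via SW34)
SW16: 5.8  (via SW34)
SW8: 5.9  (via SW9)
SW11: 6.5  (via SW1)
SW25: 6.7  (via SW39)
SW36: 8  (via SW9)
Shortest route: SW39 → SW9 → SW36 = 8 hops' cost.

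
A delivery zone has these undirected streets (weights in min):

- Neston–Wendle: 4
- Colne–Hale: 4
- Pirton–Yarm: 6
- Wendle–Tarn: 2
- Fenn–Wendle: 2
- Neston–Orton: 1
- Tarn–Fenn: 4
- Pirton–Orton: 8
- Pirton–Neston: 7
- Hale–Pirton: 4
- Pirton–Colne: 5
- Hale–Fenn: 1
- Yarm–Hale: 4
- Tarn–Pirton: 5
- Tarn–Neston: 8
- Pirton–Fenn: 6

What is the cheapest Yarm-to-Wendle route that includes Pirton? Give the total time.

13 min

Best Yarm to Pirton: Yarm–Pirton costing 6
Best Pirton to Wendle: Pirton–Tarn–Wendle costing 7
Total via Pirton: 6 + 7 = 13 min.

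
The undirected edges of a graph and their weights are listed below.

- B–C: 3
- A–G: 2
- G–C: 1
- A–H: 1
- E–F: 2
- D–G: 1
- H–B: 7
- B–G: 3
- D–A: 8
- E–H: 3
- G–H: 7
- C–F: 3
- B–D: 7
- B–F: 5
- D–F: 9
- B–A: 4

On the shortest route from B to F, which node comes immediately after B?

Compare a few routes:
B → F: 5 = 5
B → C → F: 3+3 = 6
Cheapest is B → F at 5.
So from B the first move is to F.

F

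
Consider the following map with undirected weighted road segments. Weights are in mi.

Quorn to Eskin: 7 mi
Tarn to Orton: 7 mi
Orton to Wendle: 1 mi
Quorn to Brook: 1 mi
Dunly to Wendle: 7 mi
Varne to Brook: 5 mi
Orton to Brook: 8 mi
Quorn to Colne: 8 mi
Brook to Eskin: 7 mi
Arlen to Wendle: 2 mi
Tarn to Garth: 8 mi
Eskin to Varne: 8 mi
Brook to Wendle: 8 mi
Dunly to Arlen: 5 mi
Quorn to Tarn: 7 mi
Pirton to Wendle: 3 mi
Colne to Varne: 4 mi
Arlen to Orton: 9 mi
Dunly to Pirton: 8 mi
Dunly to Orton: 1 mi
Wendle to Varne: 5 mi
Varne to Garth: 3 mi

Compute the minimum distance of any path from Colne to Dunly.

11 mi

Candidate routes:
Colne - Varne - Wendle - Arlen - Dunly: 4+5+2+5 = 16
Colne - Varne - Wendle - Orton - Dunly: 4+5+1+1 = 11
Colne - Varne - Wendle - Dunly: 4+5+7 = 16
Colne - Varne - Brook - Orton - Dunly: 4+5+8+1 = 18
The minimum is 11 mi via Colne - Varne - Wendle - Orton - Dunly.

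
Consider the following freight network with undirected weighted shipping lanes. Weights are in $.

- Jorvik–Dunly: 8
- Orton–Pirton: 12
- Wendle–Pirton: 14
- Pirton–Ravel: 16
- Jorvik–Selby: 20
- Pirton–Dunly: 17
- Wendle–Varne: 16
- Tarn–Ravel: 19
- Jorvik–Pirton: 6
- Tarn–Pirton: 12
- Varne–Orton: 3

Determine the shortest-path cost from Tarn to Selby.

$38

Shortest distances from Tarn:
Tarn: 0
Pirton: 12  (via Tarn)
Jorvik: 18  (via Pirton)
Ravel: 19  (via Tarn)
Orton: 24  (via Pirton)
Wendle: 26  (via Pirton)
Dunly: 26  (via Jorvik)
Varne: 27  (via Orton)
Selby: 38  (via Jorvik)
Shortest route: Tarn–Pirton–Jorvik–Selby = $38.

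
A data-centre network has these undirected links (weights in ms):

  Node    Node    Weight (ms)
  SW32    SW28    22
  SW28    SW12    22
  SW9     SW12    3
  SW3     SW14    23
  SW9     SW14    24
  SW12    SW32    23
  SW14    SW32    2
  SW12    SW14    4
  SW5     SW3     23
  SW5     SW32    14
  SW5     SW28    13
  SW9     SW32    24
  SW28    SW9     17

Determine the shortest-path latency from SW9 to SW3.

30 ms

Shortest distances from SW9:
SW9: 0
SW12: 3  (via SW9)
SW14: 7  (via SW12)
SW32: 9  (via SW14)
SW28: 17  (via SW9)
SW5: 23  (via SW32)
SW3: 30  (via SW14)
Shortest route: SW9–SW12–SW14–SW3 = 30 ms.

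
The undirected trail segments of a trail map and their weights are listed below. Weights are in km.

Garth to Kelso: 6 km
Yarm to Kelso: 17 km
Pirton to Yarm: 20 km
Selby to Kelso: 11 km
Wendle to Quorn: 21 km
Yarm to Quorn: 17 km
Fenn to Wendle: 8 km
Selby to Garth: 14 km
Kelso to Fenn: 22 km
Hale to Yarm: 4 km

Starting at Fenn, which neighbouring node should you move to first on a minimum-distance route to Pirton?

Candidate routes:
Fenn–Wendle–Quorn–Yarm–Pirton: 8+21+17+20 = 66
Fenn–Kelso–Yarm–Pirton: 22+17+20 = 59
Cheapest is Fenn–Kelso–Yarm–Pirton at 59 km.
So from Fenn the first move is to Kelso.

Kelso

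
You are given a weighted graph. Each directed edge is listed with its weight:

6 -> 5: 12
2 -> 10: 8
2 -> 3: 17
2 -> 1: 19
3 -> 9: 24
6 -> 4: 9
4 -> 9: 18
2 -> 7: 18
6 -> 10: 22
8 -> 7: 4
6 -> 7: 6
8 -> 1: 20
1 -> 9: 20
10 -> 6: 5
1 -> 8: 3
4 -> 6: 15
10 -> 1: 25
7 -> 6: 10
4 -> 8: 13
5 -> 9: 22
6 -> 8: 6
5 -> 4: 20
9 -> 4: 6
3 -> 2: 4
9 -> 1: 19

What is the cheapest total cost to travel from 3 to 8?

23

Compare a few routes:
3 → 2 → 10 → 6 → 8: 4+8+5+6 = 23
3 → 2 → 1 → 8: 4+19+3 = 26
The minimum is 23 via 3 → 2 → 10 → 6 → 8.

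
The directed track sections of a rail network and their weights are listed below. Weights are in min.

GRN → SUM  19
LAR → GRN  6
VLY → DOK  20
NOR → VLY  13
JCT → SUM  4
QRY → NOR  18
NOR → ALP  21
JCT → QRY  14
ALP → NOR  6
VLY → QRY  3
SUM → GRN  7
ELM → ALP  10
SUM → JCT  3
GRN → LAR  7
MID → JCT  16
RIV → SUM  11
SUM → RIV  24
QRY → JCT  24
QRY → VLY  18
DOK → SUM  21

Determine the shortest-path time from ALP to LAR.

Compare a few routes:
ALP–NOR–VLY–DOK–SUM–GRN–LAR: 6+13+20+21+7+7 = 74
ALP–NOR–VLY–QRY–JCT–SUM–GRN–LAR: 6+13+3+24+4+7+7 = 64
Cheapest is ALP–NOR–VLY–QRY–JCT–SUM–GRN–LAR at 64 min.

64 min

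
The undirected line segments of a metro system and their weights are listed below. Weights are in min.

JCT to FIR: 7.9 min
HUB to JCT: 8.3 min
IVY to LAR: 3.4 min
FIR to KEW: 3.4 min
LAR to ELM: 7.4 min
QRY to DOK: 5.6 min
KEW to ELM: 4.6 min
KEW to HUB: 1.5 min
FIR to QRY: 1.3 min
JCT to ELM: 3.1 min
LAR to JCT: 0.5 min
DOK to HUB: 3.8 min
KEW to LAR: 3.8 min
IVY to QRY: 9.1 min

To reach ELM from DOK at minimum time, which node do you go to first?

HUB

Enumerating some paths:
DOK–HUB–KEW–ELM: 3.8+1.5+4.6 = 9.9
DOK–HUB–KEW–LAR–JCT–ELM: 3.8+1.5+3.8+0.5+3.1 = 12.7
Cheapest is DOK–HUB–KEW–ELM at 9.9 min.
So from DOK the first move is to HUB.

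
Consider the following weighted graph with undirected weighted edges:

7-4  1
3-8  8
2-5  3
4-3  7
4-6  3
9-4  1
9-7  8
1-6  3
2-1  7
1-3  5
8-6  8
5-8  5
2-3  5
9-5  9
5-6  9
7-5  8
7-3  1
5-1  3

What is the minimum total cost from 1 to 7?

6

Compare a few routes:
1 → 5 → 2 → 3 → 7: 3+3+5+1 = 12
1 → 5 → 7: 3+8 = 11
1 → 6 → 4 → 7: 3+3+1 = 7
1 → 3 → 7: 5+1 = 6
The minimum is 6 via 1 → 3 → 7.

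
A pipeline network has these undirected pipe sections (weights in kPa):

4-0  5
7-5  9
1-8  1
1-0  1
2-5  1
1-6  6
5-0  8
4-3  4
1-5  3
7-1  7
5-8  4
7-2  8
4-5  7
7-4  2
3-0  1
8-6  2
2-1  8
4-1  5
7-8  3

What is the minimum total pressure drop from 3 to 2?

6 kPa

Settle nodes by increasing distance from 3:
3: 0
0: 1  (via 3)
1: 2  (via 0)
8: 3  (via 1)
4: 4  (via 3)
5: 5  (via 1)
6: 5  (via 8)
2: 6  (via 5)
Shortest route: 3–0–1–5–2 = 6 kPa.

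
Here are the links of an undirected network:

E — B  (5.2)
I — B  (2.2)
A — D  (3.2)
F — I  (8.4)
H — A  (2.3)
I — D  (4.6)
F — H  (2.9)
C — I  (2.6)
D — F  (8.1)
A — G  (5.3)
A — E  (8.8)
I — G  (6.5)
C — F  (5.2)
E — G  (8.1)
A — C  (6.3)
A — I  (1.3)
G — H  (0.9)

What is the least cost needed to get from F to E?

11.9

Shortest distances from F:
F: 0
H: 2.9  (via F)
G: 3.8  (via H)
A: 5.2  (via H)
C: 5.2  (via F)
I: 6.5  (via A)
D: 8.1  (via F)
B: 8.7  (via I)
E: 11.9  (via G)
Shortest route: F–H–G–E = 11.9.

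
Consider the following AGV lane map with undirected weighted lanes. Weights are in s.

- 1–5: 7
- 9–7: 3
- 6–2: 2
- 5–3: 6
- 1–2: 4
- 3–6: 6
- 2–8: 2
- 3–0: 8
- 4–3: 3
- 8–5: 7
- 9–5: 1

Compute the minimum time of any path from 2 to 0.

Compare a few routes:
2 → 8 → 5 → 3 → 0: 2+7+6+8 = 23
2 → 6 → 3 → 0: 2+6+8 = 16
2 → 1 → 5 → 3 → 0: 4+7+6+8 = 25
Cheapest is 2 → 6 → 3 → 0 at 16 s.

16 s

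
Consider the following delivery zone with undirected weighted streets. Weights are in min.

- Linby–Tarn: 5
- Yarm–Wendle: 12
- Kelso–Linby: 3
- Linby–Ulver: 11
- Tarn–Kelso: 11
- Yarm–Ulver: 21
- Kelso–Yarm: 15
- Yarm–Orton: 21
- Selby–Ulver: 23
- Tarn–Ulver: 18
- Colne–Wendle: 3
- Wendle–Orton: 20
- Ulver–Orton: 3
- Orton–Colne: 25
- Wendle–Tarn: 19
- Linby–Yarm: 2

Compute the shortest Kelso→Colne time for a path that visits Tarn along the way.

Shortest Kelso→Tarn: Kelso → Linby → Tarn = 8
Best Tarn to Colne: Tarn → Wendle → Colne costing 22
Total via Tarn: 8 + 22 = 30 min.

30 min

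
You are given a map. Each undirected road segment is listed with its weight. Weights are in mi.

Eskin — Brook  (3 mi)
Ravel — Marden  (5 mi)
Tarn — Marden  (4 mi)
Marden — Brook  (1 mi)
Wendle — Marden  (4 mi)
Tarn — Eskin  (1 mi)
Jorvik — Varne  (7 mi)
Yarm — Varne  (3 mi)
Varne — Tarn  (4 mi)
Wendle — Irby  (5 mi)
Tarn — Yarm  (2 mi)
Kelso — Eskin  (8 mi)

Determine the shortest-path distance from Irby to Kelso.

Compare a few routes:
Irby - Wendle - Marden - Brook - Eskin - Kelso: 5+4+1+3+8 = 21
Irby - Wendle - Marden - Tarn - Eskin - Kelso: 5+4+4+1+8 = 22
Cheapest is Irby - Wendle - Marden - Brook - Eskin - Kelso at 21 mi.

21 mi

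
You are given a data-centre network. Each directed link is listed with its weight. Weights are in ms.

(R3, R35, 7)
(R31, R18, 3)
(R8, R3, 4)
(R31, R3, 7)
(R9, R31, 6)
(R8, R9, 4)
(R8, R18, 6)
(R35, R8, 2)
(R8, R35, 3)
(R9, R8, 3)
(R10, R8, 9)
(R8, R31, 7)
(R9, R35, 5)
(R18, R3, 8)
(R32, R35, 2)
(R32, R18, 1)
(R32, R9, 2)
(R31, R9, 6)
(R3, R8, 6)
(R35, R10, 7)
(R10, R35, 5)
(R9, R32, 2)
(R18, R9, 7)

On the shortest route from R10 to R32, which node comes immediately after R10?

R35

Enumerating some paths:
R10 → R35 → R8 → R9 → R32: 5+2+4+2 = 13
R10 → R8 → R9 → R32: 9+4+2 = 15
Cheapest is R10 → R35 → R8 → R9 → R32 at 13 ms.
So from R10 the first move is to R35.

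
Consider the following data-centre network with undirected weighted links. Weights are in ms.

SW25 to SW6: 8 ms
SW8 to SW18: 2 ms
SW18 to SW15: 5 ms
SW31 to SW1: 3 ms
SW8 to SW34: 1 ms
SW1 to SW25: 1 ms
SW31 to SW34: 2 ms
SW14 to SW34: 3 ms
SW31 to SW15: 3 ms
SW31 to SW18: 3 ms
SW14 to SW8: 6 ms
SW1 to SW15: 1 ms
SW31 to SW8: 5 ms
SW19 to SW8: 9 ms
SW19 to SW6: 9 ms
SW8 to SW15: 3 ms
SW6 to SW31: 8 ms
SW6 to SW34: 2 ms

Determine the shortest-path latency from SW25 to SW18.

7 ms

Enumerating some paths:
SW25 - SW1 - SW15 - SW31 - SW18: 1+1+3+3 = 8
SW25 - SW1 - SW15 - SW31 - SW34 - SW8 - SW18: 1+1+3+2+1+2 = 10
SW25 - SW1 - SW15 - SW18: 1+1+5 = 7
SW25 - SW1 - SW31 - SW34 - SW8 - SW18: 1+3+2+1+2 = 9
The minimum is 7 ms via SW25 - SW1 - SW15 - SW18.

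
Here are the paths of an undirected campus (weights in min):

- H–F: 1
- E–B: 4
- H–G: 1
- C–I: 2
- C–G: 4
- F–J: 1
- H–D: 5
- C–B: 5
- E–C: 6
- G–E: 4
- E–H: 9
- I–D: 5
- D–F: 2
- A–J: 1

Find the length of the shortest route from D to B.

12 min

Shortest distances from D:
D: 0
F: 2  (via D)
H: 3  (via F)
J: 3  (via F)
A: 4  (via J)
G: 4  (via H)
I: 5  (via D)
C: 7  (via I)
E: 8  (via G)
B: 12  (via C)
Shortest route: D–I–C–B = 12 min.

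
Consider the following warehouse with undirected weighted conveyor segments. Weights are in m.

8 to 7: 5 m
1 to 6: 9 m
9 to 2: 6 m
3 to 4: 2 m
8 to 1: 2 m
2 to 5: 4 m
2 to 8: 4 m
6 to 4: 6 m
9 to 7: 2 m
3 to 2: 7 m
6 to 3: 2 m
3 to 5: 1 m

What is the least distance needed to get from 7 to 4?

Candidate routes:
7 → 8 → 2 → 3 → 4: 5+4+7+2 = 18
7 → 9 → 2 → 3 → 4: 2+6+7+2 = 17
7 → 9 → 2 → 5 → 3 → 4: 2+6+4+1+2 = 15
7 → 8 → 2 → 5 → 3 → 4: 5+4+4+1+2 = 16
Cheapest is 7 → 9 → 2 → 5 → 3 → 4 at 15 m.

15 m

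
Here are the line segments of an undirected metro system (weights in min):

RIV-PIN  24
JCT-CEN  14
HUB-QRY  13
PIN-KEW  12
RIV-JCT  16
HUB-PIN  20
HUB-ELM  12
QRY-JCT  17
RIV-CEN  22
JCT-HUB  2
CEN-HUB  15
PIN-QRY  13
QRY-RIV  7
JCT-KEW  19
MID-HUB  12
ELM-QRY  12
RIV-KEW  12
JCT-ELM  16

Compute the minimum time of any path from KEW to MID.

Enumerating some paths:
KEW–JCT–HUB–MID: 19+2+12 = 33
KEW–RIV–JCT–HUB–MID: 12+16+2+12 = 42
The minimum is 33 min via KEW–JCT–HUB–MID.

33 min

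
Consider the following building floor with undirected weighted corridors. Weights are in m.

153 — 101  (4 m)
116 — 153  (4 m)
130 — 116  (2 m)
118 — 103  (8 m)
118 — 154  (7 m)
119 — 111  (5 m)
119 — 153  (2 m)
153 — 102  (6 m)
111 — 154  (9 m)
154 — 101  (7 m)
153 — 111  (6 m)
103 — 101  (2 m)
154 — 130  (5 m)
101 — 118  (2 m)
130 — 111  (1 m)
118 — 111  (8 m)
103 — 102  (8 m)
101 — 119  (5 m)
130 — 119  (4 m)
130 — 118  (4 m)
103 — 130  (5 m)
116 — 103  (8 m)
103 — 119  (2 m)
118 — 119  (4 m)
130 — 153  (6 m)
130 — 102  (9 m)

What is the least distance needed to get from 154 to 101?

Running Dijkstra from 154:
154: 0
130: 5  (via 154)
111: 6  (via 130)
118: 7  (via 154)
101: 7  (via 154)
Shortest route: 154 → 101 = 7 m.

7 m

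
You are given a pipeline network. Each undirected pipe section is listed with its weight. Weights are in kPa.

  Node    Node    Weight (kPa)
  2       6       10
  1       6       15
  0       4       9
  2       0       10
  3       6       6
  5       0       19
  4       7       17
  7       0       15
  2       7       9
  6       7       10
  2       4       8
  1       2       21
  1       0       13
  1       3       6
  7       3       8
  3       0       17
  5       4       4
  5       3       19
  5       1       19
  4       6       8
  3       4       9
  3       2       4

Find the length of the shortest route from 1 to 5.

Shortest distances from 1:
1: 0
3: 6  (via 1)
2: 10  (via 3)
6: 12  (via 3)
0: 13  (via 1)
7: 14  (via 3)
4: 15  (via 3)
5: 19  (via 1)
Shortest route: 1–5 = 19 kPa.

19 kPa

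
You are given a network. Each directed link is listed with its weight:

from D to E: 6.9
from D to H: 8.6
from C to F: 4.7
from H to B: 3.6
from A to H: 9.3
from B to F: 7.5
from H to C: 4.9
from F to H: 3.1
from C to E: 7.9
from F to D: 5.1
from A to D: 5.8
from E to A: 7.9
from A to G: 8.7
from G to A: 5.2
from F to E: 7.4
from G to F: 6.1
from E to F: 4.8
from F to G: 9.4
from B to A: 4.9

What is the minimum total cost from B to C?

Settle nodes by increasing distance from B:
B: 0
A: 4.9  (via B)
F: 7.5  (via B)
H: 10.6  (via F)
D: 10.7  (via A)
G: 13.6  (via A)
E: 14.9  (via F)
C: 15.5  (via H)
Shortest route: B–F–H–C = 15.5.

15.5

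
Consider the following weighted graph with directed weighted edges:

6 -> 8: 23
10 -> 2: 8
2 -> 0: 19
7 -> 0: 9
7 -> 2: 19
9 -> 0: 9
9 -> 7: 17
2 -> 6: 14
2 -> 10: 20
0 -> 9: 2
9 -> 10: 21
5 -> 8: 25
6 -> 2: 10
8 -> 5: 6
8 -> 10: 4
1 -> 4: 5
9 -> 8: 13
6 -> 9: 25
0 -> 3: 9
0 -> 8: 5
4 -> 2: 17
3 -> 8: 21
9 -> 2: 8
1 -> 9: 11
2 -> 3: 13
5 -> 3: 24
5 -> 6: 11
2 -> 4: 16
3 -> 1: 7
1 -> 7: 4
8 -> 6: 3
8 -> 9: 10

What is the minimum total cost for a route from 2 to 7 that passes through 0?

Shortest 2→0: 2 → 0 = 19
Best 0 to 7: 0 → 9 → 7 costing 19
Total via 0: 19 + 19 = 38.

38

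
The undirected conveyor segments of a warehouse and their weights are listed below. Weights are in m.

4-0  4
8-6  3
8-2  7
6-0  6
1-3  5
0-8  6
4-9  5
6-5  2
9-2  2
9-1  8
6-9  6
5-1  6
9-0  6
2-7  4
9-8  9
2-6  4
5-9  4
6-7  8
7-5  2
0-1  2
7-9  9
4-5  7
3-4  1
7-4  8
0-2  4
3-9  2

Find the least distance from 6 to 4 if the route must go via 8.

Best 6 to 8: 6 → 8 costing 3
Best 8 to 4: 8 → 0 → 4 costing 10
Total via 8: 3 + 10 = 13 m.

13 m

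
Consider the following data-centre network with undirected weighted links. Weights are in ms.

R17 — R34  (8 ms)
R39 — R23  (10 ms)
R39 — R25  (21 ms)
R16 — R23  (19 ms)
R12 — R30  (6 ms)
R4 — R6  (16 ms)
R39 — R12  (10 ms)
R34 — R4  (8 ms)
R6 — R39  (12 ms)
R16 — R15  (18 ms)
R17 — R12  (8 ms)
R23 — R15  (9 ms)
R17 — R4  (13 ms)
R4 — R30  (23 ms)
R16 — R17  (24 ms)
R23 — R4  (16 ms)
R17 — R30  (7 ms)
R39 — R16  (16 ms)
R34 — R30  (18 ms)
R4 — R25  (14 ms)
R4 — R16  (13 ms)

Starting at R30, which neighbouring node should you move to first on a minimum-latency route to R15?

Candidate routes:
R30 - R17 - R4 - R23 - R15: 7+13+16+9 = 45
R30 - R17 - R12 - R39 - R23 - R15: 7+8+10+10+9 = 44
R30 - R12 - R39 - R23 - R15: 6+10+10+9 = 35
Cheapest is R30 - R12 - R39 - R23 - R15 at 35 ms.
So from R30 the first move is to R12.

R12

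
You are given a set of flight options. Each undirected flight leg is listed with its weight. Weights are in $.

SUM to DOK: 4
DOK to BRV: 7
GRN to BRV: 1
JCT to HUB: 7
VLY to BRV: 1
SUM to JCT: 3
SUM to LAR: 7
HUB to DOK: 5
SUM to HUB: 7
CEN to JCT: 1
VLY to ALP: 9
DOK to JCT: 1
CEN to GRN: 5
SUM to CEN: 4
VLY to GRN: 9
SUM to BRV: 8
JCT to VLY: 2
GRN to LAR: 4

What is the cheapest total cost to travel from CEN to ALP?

$12

Compare a few routes:
CEN - JCT - DOK - BRV - VLY - ALP: 1+1+7+1+9 = 19
CEN - JCT - VLY - ALP: 1+2+9 = 12
CEN - SUM - JCT - VLY - ALP: 4+3+2+9 = 18
CEN - GRN - BRV - VLY - ALP: 5+1+1+9 = 16
Cheapest is CEN - JCT - VLY - ALP at $12.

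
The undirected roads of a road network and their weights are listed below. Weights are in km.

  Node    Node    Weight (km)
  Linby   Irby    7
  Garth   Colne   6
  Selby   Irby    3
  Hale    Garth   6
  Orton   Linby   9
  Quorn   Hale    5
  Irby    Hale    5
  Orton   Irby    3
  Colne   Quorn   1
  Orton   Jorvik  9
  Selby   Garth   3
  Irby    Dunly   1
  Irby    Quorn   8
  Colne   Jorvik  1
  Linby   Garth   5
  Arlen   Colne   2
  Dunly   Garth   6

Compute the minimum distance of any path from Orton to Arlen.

12 km

Compare a few routes:
Orton–Irby–Hale–Quorn–Colne–Arlen: 3+5+5+1+2 = 16
Orton–Jorvik–Colne–Arlen: 9+1+2 = 12
Orton–Irby–Quorn–Colne–Arlen: 3+8+1+2 = 14
The minimum is 12 km via Orton–Jorvik–Colne–Arlen.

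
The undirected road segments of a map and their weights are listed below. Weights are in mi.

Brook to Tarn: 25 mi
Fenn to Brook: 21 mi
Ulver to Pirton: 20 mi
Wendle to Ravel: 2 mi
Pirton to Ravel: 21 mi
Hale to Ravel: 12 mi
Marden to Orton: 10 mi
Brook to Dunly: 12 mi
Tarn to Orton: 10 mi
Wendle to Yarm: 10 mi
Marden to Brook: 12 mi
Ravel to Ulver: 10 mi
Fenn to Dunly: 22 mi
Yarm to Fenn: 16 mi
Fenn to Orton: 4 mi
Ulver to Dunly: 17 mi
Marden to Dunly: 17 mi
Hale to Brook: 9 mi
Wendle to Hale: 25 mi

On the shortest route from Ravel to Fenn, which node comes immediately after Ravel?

Compare a few routes:
Ravel–Hale–Brook–Fenn: 12+9+21 = 42
Ravel–Wendle–Yarm–Fenn: 2+10+16 = 28
Cheapest is Ravel–Wendle–Yarm–Fenn at 28 mi.
So from Ravel the first move is to Wendle.

Wendle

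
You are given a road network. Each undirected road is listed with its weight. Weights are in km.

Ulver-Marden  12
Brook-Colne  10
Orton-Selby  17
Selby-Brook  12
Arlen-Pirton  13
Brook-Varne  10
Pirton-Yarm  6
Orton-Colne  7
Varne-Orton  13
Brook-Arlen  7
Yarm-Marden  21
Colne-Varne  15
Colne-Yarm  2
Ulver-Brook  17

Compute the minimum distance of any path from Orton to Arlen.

Shortest distances from Orton:
Orton: 0
Colne: 7  (via Orton)
Yarm: 9  (via Colne)
Varne: 13  (via Orton)
Pirton: 15  (via Yarm)
Selby: 17  (via Orton)
Brook: 17  (via Colne)
Arlen: 24  (via Brook)
Shortest route: Orton → Colne → Brook → Arlen = 24 km.

24 km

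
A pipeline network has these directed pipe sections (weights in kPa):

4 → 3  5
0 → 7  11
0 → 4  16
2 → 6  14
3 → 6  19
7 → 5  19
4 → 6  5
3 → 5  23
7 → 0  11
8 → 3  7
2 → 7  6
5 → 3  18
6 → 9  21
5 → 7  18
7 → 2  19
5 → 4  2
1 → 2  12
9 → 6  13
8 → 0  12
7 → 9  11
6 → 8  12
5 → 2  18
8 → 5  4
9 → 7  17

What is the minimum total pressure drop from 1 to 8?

Shortest distances from 1:
1: 0
2: 12  (via 1)
7: 18  (via 2)
6: 26  (via 2)
0: 29  (via 7)
9: 29  (via 7)
5: 37  (via 7)
8: 38  (via 6)
Shortest route: 1 → 2 → 6 → 8 = 38 kPa.

38 kPa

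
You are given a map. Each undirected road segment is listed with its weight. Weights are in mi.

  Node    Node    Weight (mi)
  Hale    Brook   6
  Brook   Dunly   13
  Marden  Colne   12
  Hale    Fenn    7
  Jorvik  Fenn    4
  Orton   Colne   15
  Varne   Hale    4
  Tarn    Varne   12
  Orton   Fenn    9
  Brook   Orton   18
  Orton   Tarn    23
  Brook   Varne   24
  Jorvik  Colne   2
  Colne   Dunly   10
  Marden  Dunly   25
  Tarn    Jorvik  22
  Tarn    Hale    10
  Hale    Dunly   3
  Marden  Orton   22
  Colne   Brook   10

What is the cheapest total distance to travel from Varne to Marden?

29 mi

Shortest distances from Varne:
Varne: 0
Hale: 4  (via Varne)
Dunly: 7  (via Hale)
Brook: 10  (via Hale)
Fenn: 11  (via Hale)
Tarn: 12  (via Varne)
Jorvik: 15  (via Fenn)
Colne: 17  (via Dunly)
Orton: 20  (via Fenn)
Marden: 29  (via Colne)
Shortest route: Varne → Hale → Dunly → Colne → Marden = 29 mi.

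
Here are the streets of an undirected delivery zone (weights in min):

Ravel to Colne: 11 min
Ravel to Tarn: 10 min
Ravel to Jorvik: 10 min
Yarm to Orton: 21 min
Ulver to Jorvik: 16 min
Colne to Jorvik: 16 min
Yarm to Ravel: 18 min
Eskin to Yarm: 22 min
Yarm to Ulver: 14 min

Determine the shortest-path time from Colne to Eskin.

Enumerating some paths:
Colne–Ravel–Yarm–Eskin: 11+18+22 = 51
Colne–Jorvik–Ravel–Yarm–Eskin: 16+10+18+22 = 66
Colne–Ravel–Jorvik–Ulver–Yarm–Eskin: 11+10+16+14+22 = 73
Colne–Jorvik–Ulver–Yarm–Eskin: 16+16+14+22 = 68
Cheapest is Colne–Ravel–Yarm–Eskin at 51 min.

51 min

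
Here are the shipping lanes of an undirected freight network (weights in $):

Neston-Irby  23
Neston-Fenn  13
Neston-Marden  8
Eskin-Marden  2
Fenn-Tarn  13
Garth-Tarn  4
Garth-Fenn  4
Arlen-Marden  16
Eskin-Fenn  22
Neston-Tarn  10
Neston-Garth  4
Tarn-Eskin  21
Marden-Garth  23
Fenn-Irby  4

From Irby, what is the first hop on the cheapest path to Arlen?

Fenn

Candidate routes:
Irby - Fenn - Garth - Neston - Marden - Arlen: 4+4+4+8+16 = 36
Irby - Fenn - Neston - Marden - Arlen: 4+13+8+16 = 41
Cheapest is Irby - Fenn - Garth - Neston - Marden - Arlen at $36.
So from Irby the first move is to Fenn.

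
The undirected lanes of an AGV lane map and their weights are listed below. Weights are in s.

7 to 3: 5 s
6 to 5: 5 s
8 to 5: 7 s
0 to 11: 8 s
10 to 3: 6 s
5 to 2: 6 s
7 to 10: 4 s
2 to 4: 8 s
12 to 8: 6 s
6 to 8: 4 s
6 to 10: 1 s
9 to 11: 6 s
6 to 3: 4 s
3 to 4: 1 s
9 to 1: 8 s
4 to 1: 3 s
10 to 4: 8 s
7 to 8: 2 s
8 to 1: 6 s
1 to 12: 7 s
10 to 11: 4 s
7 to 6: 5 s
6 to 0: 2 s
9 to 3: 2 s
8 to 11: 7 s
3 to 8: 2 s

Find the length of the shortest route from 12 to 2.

Candidate routes:
12–8–5–2: 6+7+6 = 19
12–1–4–2: 7+3+8 = 18
12–8–6–5–2: 6+4+5+6 = 21
12–8–3–4–2: 6+2+1+8 = 17
Cheapest is 12–8–3–4–2 at 17 s.

17 s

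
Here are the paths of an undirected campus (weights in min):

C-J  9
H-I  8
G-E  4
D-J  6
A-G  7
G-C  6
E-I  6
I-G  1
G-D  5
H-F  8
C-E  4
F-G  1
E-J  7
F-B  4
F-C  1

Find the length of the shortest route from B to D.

10 min

Compare a few routes:
B–F–C–G–D: 4+1+6+5 = 16
B–F–G–D: 4+1+5 = 10
Cheapest is B–F–G–D at 10 min.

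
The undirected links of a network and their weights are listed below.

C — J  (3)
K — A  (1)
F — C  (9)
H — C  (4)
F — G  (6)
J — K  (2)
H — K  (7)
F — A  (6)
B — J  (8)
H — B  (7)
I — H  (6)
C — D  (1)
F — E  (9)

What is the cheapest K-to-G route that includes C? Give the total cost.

Shortest K→C: K–J–C = 5
Shortest C→G: C–F–G = 15
Total via C: 5 + 15 = 20.

20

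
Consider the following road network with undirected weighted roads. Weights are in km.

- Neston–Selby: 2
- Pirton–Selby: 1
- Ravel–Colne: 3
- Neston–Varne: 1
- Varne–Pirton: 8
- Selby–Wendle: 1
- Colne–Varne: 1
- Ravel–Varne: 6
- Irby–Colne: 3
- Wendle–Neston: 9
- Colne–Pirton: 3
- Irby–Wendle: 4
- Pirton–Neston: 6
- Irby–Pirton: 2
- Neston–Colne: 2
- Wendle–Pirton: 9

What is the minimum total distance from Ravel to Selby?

Running Dijkstra from Ravel:
Ravel: 0
Colne: 3  (via Ravel)
Varne: 4  (via Colne)
Neston: 5  (via Colne)
Irby: 6  (via Colne)
Pirton: 6  (via Colne)
Selby: 7  (via Neston)
Shortest route: Ravel → Colne → Neston → Selby = 7 km.

7 km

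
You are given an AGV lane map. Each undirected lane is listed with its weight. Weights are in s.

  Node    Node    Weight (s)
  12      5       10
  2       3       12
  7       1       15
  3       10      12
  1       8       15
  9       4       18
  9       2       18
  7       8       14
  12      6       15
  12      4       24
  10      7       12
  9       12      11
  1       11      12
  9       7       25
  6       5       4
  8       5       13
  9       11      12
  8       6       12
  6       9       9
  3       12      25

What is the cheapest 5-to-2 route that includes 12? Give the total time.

Best 5 to 12: 5–12 costing 10
Shortest 12→2: 12–9–2 = 29
Total via 12: 10 + 29 = 39 s.

39 s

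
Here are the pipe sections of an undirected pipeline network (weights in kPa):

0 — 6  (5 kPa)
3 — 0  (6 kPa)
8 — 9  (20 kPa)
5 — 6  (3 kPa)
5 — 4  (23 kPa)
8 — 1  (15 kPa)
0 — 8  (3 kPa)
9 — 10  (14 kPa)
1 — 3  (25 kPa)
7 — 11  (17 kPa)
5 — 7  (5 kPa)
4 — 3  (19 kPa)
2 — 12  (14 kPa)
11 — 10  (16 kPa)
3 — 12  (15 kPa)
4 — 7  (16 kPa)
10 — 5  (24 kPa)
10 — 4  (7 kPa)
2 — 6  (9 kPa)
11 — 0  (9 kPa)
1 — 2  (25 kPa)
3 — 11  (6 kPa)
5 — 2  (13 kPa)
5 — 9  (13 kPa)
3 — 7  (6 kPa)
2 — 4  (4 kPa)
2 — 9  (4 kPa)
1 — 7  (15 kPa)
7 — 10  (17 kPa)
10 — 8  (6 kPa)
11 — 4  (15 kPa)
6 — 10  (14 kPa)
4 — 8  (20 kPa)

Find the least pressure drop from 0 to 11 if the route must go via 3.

Best 0 to 3: 0–3 costing 6
Best 3 to 11: 3–11 costing 6
Total via 3: 6 + 6 = 12 kPa.

12 kPa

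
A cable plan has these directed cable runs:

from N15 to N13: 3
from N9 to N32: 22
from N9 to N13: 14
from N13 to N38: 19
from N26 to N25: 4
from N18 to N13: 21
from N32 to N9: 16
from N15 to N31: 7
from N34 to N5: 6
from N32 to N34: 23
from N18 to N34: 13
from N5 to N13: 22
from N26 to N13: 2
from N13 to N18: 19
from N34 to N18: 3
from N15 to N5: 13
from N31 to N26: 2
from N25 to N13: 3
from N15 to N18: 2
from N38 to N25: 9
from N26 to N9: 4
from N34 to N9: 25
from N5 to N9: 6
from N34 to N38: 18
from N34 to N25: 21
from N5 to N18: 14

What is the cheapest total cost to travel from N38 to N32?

Candidate routes:
N38 → N25 → N13 → N18 → N34 → N9 → N32: 9+3+19+13+25+22 = 91
N38 → N25 → N13 → N18 → N34 → N5 → N9 → N32: 9+3+19+13+6+6+22 = 78
The minimum is 78 via N38 → N25 → N13 → N18 → N34 → N5 → N9 → N32.

78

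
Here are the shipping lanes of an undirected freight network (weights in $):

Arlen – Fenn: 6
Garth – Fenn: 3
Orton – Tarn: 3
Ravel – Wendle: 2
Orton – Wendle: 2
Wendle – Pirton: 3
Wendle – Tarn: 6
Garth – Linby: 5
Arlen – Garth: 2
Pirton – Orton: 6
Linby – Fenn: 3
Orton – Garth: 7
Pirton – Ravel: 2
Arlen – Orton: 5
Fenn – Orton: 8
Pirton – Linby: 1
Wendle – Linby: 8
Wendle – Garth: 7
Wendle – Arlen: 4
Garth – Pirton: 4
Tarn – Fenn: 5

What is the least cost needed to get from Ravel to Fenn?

Settle nodes by increasing distance from Ravel:
Ravel: 0
Wendle: 2  (via Ravel)
Pirton: 2  (via Ravel)
Linby: 3  (via Pirton)
Orton: 4  (via Wendle)
Garth: 6  (via Pirton)
Arlen: 6  (via Wendle)
Fenn: 6  (via Linby)
Shortest route: Ravel–Pirton–Linby–Fenn = $6.

$6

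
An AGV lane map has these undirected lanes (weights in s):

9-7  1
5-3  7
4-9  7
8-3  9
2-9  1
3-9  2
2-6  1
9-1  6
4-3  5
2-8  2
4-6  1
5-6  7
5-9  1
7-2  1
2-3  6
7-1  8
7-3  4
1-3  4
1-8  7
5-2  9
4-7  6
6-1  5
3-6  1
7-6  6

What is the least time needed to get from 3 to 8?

Compare a few routes:
3 - 6 - 2 - 8: 1+1+2 = 4
3 - 9 - 2 - 8: 2+1+2 = 5
Cheapest is 3 - 6 - 2 - 8 at 4 s.

4 s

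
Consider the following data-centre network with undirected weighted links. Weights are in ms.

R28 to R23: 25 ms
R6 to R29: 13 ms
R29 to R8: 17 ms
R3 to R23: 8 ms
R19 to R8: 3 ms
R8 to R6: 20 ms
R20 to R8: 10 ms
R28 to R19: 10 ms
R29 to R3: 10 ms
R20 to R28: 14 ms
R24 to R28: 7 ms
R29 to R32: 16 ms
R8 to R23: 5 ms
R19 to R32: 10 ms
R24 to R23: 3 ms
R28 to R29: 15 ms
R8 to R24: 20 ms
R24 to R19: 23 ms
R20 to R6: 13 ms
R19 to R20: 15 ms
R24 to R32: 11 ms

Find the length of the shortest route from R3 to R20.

23 ms

Settle nodes by increasing distance from R3:
R3: 0
R23: 8  (via R3)
R29: 10  (via R3)
R24: 11  (via R23)
R8: 13  (via R23)
R19: 16  (via R8)
R28: 18  (via R24)
R32: 22  (via R24)
R6: 23  (via R29)
R20: 23  (via R8)
Shortest route: R3 → R23 → R8 → R20 = 23 ms.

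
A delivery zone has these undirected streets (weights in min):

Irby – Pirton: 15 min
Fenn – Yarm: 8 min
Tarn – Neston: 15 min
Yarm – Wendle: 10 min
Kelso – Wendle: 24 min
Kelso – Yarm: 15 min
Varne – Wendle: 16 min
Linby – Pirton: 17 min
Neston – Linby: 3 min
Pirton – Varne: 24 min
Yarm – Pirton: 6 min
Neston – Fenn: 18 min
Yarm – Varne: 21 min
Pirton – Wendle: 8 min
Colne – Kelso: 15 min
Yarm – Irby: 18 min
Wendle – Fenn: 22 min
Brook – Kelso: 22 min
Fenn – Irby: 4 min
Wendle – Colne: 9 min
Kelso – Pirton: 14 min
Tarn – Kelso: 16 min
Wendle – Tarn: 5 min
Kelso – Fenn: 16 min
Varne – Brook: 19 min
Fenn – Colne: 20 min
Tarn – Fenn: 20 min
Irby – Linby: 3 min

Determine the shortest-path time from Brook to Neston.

Running Dijkstra from Brook:
Brook: 0
Varne: 19  (via Brook)
Kelso: 22  (via Brook)
Wendle: 35  (via Varne)
Pirton: 36  (via Kelso)
Colne: 37  (via Kelso)
Yarm: 37  (via Kelso)
Tarn: 38  (via Kelso)
Fenn: 38  (via Kelso)
Irby: 42  (via Fenn)
Linby: 45  (via Irby)
Neston: 48  (via Linby)
Shortest route: Brook → Kelso → Fenn → Irby → Linby → Neston = 48 min.

48 min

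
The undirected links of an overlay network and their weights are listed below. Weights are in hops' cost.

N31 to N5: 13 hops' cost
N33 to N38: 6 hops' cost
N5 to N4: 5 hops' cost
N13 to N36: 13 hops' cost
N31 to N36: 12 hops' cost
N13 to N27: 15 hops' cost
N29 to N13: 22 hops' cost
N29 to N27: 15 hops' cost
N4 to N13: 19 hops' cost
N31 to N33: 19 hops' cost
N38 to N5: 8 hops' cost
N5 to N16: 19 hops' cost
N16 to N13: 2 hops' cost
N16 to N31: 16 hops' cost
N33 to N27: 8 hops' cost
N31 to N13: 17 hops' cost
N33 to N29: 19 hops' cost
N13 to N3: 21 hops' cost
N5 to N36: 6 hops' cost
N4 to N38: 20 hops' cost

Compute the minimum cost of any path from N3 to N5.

40 hops' cost

Compare a few routes:
N3–N13–N16–N5: 21+2+19 = 42
N3–N13–N36–N5: 21+13+6 = 40
The minimum is 40 hops' cost via N3–N13–N36–N5.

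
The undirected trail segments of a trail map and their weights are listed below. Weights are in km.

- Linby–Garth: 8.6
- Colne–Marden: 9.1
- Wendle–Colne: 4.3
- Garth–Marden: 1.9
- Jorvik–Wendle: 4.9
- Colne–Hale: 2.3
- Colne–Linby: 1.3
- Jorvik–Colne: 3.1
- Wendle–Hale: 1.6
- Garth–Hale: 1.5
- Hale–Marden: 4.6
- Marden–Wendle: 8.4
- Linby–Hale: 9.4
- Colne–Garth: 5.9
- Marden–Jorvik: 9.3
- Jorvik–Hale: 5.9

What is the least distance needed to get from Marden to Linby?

7 km

Running Dijkstra from Marden:
Marden: 0
Garth: 1.9  (via Marden)
Hale: 3.4  (via Garth)
Wendle: 5  (via Hale)
Colne: 5.7  (via Hale)
Linby: 7  (via Colne)
Shortest route: Marden → Garth → Hale → Colne → Linby = 7 km.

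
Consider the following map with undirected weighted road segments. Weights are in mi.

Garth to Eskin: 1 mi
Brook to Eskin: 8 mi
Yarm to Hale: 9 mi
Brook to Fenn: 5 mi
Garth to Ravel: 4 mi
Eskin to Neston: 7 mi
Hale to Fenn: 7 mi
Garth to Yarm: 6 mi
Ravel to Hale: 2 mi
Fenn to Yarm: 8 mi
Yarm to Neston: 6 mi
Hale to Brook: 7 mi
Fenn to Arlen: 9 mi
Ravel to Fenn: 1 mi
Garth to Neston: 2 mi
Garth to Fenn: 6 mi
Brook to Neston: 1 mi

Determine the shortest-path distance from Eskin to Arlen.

15 mi

Compare a few routes:
Eskin → Garth → Fenn → Arlen: 1+6+9 = 16
Eskin → Garth → Neston → Brook → Fenn → Arlen: 1+2+1+5+9 = 18
Eskin → Brook → Fenn → Arlen: 8+5+9 = 22
Eskin → Garth → Ravel → Fenn → Arlen: 1+4+1+9 = 15
Cheapest is Eskin → Garth → Ravel → Fenn → Arlen at 15 mi.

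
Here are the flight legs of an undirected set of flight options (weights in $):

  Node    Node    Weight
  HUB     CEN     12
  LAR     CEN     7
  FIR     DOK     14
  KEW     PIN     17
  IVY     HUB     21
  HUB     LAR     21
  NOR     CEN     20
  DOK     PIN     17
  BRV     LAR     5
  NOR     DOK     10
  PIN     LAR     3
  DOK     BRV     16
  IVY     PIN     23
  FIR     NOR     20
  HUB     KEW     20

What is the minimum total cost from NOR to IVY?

$50

Shortest distances from NOR:
NOR: 0
DOK: 10  (via NOR)
FIR: 20  (via NOR)
CEN: 20  (via NOR)
BRV: 26  (via DOK)
PIN: 27  (via DOK)
LAR: 27  (via CEN)
HUB: 32  (via CEN)
KEW: 44  (via PIN)
IVY: 50  (via PIN)
Shortest route: NOR–DOK–PIN–IVY = $50.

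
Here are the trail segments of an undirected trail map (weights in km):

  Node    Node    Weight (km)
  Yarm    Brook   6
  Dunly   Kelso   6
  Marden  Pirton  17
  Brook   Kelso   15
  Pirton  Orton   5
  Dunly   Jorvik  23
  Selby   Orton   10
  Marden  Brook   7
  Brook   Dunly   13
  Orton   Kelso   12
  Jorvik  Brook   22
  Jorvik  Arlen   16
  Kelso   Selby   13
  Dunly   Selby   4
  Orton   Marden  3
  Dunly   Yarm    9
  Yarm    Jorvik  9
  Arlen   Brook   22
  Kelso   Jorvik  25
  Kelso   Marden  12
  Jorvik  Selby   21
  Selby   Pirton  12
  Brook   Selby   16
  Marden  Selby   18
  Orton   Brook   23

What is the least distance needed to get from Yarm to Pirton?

Enumerating some paths:
Yarm–Dunly–Selby–Pirton: 9+4+12 = 25
Yarm–Dunly–Selby–Orton–Pirton: 9+4+10+5 = 28
Yarm–Brook–Marden–Orton–Pirton: 6+7+3+5 = 21
The minimum is 21 km via Yarm–Brook–Marden–Orton–Pirton.

21 km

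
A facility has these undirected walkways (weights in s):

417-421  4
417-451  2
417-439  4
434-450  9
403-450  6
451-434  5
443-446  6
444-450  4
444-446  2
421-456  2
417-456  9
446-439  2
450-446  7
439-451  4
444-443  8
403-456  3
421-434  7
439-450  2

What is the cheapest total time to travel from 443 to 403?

16 s

Running Dijkstra from 443:
443: 0
446: 6  (via 443)
439: 8  (via 446)
444: 8  (via 443)
450: 10  (via 439)
451: 12  (via 439)
417: 12  (via 439)
421: 16  (via 417)
403: 16  (via 450)
Shortest route: 443 → 446 → 439 → 450 → 403 = 16 s.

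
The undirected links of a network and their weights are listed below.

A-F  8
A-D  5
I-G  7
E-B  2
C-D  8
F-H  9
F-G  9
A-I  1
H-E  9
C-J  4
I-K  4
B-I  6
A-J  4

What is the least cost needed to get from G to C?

Settle nodes by increasing distance from G:
G: 0
I: 7  (via G)
A: 8  (via I)
F: 9  (via G)
K: 11  (via I)
J: 12  (via A)
B: 13  (via I)
D: 13  (via A)
E: 15  (via B)
C: 16  (via J)
Shortest route: G → I → A → J → C = 16.

16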